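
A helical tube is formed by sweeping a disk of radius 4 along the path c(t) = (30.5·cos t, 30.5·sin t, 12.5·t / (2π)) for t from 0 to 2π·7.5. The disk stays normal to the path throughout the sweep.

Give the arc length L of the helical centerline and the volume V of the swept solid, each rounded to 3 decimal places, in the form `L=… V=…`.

2πR = 2π·30.5 = 191.637152
per-turn = √(191.637152² + 12.5²) = √(36724.7980 + 156.25) = √36881.0480 = 192.044391
L = 7.5 × 192.044391 = 1440.332930
V = π·4² × L = 50.265482 × 1440.332930 = 72399.029616

L=1440.333 V=72399.030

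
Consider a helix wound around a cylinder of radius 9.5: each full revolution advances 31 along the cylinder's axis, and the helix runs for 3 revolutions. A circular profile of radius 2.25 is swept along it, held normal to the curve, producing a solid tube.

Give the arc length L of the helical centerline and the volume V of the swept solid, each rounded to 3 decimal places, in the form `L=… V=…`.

L=201.780 V=3209.179

2πR = 2π·9.5 = 59.690260
per-turn = √(59.690260² + 31²) = √(3562.9272 + 961) = √4523.9272 = 67.260146
L = 3 × 67.260146 = 201.780437
V = π·2.25² × L = 15.904313 × 201.780437 = 3209.179187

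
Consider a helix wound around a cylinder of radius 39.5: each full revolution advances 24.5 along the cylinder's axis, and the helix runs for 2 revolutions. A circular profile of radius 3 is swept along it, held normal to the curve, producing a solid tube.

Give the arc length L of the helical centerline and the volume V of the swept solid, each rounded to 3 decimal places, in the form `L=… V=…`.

2πR = 2π·39.5 = 248.185820
per-turn = √(248.185820² + 24.5²) = √(61596.2011 + 600.25) = √62196.4511 = 249.392163
L = 2 × 249.392163 = 498.784326
V = π·3² × L = 28.274334 × 498.784326 = 14102.794580

L=498.784 V=14102.795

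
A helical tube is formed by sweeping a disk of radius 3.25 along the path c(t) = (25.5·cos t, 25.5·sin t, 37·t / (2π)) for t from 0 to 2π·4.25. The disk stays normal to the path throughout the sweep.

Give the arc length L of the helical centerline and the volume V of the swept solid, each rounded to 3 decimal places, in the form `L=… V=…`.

L=698.861 V=23190.365

2πR = 2π·25.5 = 160.221225
per-turn = √(160.221225² + 37²) = √(25670.8410 + 1369) = √27039.8410 = 164.437955
L = 4.25 × 164.437955 = 698.861309
V = π·3.25² × L = 33.183072 × 698.861309 = 23190.365409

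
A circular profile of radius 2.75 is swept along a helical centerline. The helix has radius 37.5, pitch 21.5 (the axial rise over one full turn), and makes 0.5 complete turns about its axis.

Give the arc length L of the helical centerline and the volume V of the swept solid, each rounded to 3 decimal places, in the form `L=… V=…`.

2πR = 2π·37.5 = 235.619449
per-turn = √(235.619449² + 21.5²) = √(55516.5248 + 462.25) = √55978.7748 = 236.598341
L = 0.5 × 236.598341 = 118.299170
V = π·2.75² × L = 23.758294 × 118.299170 = 2810.586520

L=118.299 V=2810.587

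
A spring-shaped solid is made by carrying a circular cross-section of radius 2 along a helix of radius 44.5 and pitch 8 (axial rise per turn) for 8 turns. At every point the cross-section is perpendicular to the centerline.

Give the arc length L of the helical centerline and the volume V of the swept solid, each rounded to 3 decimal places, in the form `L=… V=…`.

L=2237.729 V=28120.137

2πR = 2π·44.5 = 279.601746
per-turn = √(279.601746² + 8²) = √(78177.1365 + 64) = √78241.1365 = 279.716171
L = 8 × 279.716171 = 2237.729370
V = π·2² × L = 12.566371 × 2237.729370 = 28120.136598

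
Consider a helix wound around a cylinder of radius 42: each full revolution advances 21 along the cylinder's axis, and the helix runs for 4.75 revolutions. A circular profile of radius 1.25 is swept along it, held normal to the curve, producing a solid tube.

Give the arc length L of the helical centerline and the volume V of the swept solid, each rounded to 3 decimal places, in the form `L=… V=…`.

L=1257.458 V=6172.533

2πR = 2π·42 = 263.893783
per-turn = √(263.893783² + 21²) = √(69639.9287 + 441) = √70080.9287 = 264.728028
L = 4.75 × 264.728028 = 1257.458132
V = π·1.25² × L = 4.908739 × 1257.458132 = 6172.533169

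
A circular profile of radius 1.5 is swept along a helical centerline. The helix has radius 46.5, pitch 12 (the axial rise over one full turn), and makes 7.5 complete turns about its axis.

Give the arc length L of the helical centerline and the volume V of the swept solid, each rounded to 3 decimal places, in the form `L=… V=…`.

L=2193.108 V=15502.169

2πR = 2π·46.5 = 292.168117
per-turn = √(292.168117² + 12²) = √(85362.2085 + 144) = √85506.2085 = 292.414446
L = 7.5 × 292.414446 = 2193.108348
V = π·1.5² × L = 7.068583 × 2193.108348 = 15502.169418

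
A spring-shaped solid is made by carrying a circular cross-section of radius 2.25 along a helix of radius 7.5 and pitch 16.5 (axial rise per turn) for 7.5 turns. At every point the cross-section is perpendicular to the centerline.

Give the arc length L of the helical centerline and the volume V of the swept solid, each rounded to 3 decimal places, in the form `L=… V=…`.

2πR = 2π·7.5 = 47.123890
per-turn = √(47.123890² + 16.5²) = √(2220.6610 + 272.25) = √2492.9110 = 49.929060
L = 7.5 × 49.929060 = 374.467947
V = π·2.25² × L = 15.904313 × 374.467947 = 5955.655363

L=374.468 V=5955.655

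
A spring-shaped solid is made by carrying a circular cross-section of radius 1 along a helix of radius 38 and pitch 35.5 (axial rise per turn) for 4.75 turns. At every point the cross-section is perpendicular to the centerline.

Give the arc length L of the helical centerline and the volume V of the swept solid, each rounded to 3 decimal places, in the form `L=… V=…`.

2πR = 2π·38 = 238.761042
per-turn = √(238.761042² + 35.5²) = √(57006.8350 + 1260.25) = √58267.0850 = 241.385760
L = 4.75 × 241.385760 = 1146.582359
V = π·1² × L = 3.141593 × 1146.582359 = 3602.094716

L=1146.582 V=3602.095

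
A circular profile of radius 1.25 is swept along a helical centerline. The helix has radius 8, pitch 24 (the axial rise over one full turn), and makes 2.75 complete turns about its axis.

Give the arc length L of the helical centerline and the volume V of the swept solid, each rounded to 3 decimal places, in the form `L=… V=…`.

2πR = 2π·8 = 50.265482
per-turn = √(50.265482² + 24²) = √(2526.6187 + 576) = √3102.6187 = 55.701156
L = 2.75 × 55.701156 = 153.178178
V = π·1.25² × L = 4.908739 × 153.178178 = 751.911621

L=153.178 V=751.912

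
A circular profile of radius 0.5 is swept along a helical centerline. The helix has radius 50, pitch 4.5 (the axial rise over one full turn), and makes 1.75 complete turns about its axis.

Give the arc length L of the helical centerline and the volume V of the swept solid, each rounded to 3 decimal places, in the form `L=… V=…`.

2πR = 2π·50 = 314.159265
per-turn = √(314.159265² + 4.5²) = √(98696.0440 + 20.25) = √98716.2940 = 314.191493
L = 1.75 × 314.191493 = 549.835112
V = π·0.5² × L = 0.785398 × 549.835112 = 431.839487

L=549.835 V=431.839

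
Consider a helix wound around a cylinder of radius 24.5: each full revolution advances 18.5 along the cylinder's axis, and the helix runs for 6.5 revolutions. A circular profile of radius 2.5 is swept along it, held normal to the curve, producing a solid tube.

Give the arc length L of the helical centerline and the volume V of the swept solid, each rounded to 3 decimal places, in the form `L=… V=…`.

L=1007.797 V=19788.049

2πR = 2π·24.5 = 153.938040
per-turn = √(153.938040² + 18.5²) = √(23696.9202 + 342.25) = √24039.1702 = 155.045703
L = 6.5 × 155.045703 = 1007.797073
V = π·2.5² × L = 19.634954 × 1007.797073 = 19788.049248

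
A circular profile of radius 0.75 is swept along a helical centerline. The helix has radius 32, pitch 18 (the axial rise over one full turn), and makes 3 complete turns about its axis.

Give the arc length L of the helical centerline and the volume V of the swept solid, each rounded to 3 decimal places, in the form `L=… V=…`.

L=605.598 V=1070.180

2πR = 2π·32 = 201.061930
per-turn = √(201.061930² + 18²) = √(40425.8996 + 324) = √40749.8996 = 201.866044
L = 3 × 201.866044 = 605.598131
V = π·0.75² × L = 1.767146 × 605.598131 = 1070.180235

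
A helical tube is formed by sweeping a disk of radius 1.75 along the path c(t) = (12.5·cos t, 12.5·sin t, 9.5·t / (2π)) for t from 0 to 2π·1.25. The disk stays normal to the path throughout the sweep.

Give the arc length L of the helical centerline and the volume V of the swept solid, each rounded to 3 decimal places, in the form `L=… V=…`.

2πR = 2π·12.5 = 78.539816
per-turn = √(78.539816² + 9.5²) = √(6168.5028 + 90.25) = √6258.7528 = 79.112279
L = 1.25 × 79.112279 = 98.890349
V = π·1.75² × L = 9.621128 × 98.890349 = 951.436659

L=98.890 V=951.437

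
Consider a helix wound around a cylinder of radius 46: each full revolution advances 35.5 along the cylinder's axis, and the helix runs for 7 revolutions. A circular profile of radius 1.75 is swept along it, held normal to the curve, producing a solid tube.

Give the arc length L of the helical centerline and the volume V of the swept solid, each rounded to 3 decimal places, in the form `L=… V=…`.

2πR = 2π·46 = 289.026524
per-turn = √(289.026524² + 35.5²) = √(83536.3317 + 1260.25) = √84796.5817 = 291.198526
L = 7 × 291.198526 = 2038.389683
V = π·1.75² × L = 9.621128 × 2038.389683 = 19611.607041

L=2038.390 V=19611.607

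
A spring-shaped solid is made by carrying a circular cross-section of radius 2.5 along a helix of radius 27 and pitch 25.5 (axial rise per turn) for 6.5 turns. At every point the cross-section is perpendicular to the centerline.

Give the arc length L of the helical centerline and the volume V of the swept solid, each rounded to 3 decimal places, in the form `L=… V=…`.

L=1115.087 V=21894.675

2πR = 2π·27 = 169.646003
per-turn = √(169.646003² + 25.5²) = √(28779.7664 + 650.25) = √29430.0164 = 171.551789
L = 6.5 × 171.551789 = 1115.086631
V = π·2.5² × L = 19.634954 × 1115.086631 = 21894.674798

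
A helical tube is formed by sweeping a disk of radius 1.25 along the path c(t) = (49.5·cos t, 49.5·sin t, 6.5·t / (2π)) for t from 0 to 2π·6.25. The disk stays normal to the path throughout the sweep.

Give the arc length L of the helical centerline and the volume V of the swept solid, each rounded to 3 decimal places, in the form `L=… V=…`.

2πR = 2π·49.5 = 311.017673
per-turn = √(311.017673² + 6.5²) = √(96731.9927 + 42.25) = √96774.2427 = 311.085587
L = 6.25 × 311.085587 = 1944.284922
V = π·1.25² × L = 4.908739 × 1944.284922 = 9543.986292

L=1944.285 V=9543.986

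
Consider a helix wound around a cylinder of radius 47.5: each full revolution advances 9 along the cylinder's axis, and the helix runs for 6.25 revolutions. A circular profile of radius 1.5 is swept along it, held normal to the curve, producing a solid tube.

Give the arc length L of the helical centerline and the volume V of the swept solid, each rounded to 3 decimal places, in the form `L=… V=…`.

2πR = 2π·47.5 = 298.451302
per-turn = √(298.451302² + 9²) = √(89073.1797 + 81) = √89154.1797 = 298.586972
L = 6.25 × 298.586972 = 1866.168574
V = π·1.5² × L = 7.068583 × 1866.168574 = 13191.168333

L=1866.169 V=13191.168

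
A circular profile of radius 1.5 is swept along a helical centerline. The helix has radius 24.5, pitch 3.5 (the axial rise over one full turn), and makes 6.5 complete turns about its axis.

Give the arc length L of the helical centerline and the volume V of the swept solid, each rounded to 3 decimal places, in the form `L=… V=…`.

L=1000.856 V=7074.633

2πR = 2π·24.5 = 153.938040
per-turn = √(153.938040² + 3.5²) = √(23696.9202 + 12.25) = √23709.1702 = 153.977824
L = 6.5 × 153.977824 = 1000.855854
V = π·1.5² × L = 7.068583 × 1000.855854 = 7074.633143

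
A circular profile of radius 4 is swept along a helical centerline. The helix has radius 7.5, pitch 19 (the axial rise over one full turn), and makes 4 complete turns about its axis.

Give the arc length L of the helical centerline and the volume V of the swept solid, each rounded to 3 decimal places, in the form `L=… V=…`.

2πR = 2π·7.5 = 47.123890
per-turn = √(47.123890² + 19²) = √(2220.6610 + 361) = √2581.6610 = 50.810048
L = 4 × 50.810048 = 203.240192
V = π·4² × L = 50.265482 × 203.240192 = 10215.966330

L=203.240 V=10215.966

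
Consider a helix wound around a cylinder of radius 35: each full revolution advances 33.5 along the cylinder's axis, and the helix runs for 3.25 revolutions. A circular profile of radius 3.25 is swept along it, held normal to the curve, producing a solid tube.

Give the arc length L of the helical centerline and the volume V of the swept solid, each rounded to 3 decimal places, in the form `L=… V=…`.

L=722.957 V=23989.949

2πR = 2π·35 = 219.911486
per-turn = √(219.911486² + 33.5²) = √(48361.0616 + 1122.25) = √49483.3116 = 222.448447
L = 3.25 × 222.448447 = 722.957453
V = π·3.25² × L = 33.183072 × 722.957453 = 23989.949497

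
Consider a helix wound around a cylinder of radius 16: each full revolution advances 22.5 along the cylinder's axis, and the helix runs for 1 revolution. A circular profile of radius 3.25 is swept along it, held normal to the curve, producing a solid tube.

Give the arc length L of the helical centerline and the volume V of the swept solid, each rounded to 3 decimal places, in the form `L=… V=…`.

2πR = 2π·16 = 100.530965
per-turn = √(100.530965² + 22.5²) = √(10106.4749 + 506.25) = √10612.7249 = 103.018080
L = 1 × 103.018080 = 103.018080
V = π·3.25² × L = 33.183072 × 103.018080 = 3418.456424

L=103.018 V=3418.456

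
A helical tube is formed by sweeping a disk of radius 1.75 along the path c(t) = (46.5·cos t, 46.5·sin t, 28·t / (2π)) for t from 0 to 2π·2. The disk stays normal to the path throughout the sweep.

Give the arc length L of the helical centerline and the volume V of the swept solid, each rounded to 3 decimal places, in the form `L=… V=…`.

L=587.013 V=5647.732

2πR = 2π·46.5 = 292.168117
per-turn = √(292.168117² + 28²) = √(85362.2085 + 784) = √86146.2085 = 293.506743
L = 2 × 293.506743 = 587.013487
V = π·1.75² × L = 9.621128 × 587.013487 = 5647.731603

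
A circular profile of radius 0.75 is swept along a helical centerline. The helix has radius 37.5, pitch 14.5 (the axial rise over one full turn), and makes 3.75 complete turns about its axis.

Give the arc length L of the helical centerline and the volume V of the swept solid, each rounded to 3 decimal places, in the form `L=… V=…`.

2πR = 2π·37.5 = 235.619449
per-turn = √(235.619449² + 14.5²) = √(55516.5248 + 210.25) = √55726.7748 = 236.065192
L = 3.75 × 236.065192 = 885.244469
V = π·0.75² × L = 1.767146 × 885.244469 = 1564.356105

L=885.244 V=1564.356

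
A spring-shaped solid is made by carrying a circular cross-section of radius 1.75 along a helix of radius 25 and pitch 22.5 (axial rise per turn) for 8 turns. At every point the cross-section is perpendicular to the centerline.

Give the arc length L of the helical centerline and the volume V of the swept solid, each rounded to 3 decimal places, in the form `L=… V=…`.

L=1269.463 V=12213.667

2πR = 2π·25 = 157.079633
per-turn = √(157.079633² + 22.5²) = √(24674.0110 + 506.25) = √25180.2610 = 158.682894
L = 8 × 158.682894 = 1269.463156
V = π·1.75² × L = 9.621128 × 1269.463156 = 12213.666881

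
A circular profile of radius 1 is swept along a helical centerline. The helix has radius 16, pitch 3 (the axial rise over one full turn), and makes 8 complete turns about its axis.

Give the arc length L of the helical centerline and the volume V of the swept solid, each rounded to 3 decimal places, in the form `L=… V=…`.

2πR = 2π·16 = 100.530965
per-turn = √(100.530965² + 3²) = √(10106.4749 + 9) = √10115.4749 = 100.575717
L = 8 × 100.575717 = 804.605738
V = π·1² × L = 3.141593 × 804.605738 = 2527.743476

L=804.606 V=2527.743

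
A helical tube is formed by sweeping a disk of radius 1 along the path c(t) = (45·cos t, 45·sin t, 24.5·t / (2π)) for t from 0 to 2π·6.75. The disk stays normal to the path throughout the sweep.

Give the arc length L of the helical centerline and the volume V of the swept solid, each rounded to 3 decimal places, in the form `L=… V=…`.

2πR = 2π·45 = 282.743339
per-turn = √(282.743339² + 24.5²) = √(79943.7956 + 600.25) = √80544.0456 = 283.802829
L = 6.75 × 283.802829 = 1915.669095
V = π·1² × L = 3.141593 × 1915.669095 = 6018.251954

L=1915.669 V=6018.252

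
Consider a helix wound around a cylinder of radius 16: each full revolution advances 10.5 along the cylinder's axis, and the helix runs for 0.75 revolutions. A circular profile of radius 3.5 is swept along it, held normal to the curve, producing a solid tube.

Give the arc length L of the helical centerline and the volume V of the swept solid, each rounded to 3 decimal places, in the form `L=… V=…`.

L=75.808 V=2917.448

2πR = 2π·16 = 100.530965
per-turn = √(100.530965² + 10.5²) = √(10106.4749 + 110.25) = √10216.7249 = 101.077816
L = 0.75 × 101.077816 = 75.808362
V = π·3.5² × L = 38.484510 × 75.808362 = 2917.447669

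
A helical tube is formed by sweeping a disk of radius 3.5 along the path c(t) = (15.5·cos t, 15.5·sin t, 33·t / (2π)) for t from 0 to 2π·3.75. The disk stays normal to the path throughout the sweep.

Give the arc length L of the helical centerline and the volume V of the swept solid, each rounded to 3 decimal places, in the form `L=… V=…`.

2πR = 2π·15.5 = 97.389372
per-turn = √(97.389372² + 33²) = √(9484.6898 + 1089) = √10573.6898 = 102.828449
L = 3.75 × 102.828449 = 385.606682
V = π·3.5² × L = 38.484510 × 385.606682 = 14839.884213

L=385.607 V=14839.884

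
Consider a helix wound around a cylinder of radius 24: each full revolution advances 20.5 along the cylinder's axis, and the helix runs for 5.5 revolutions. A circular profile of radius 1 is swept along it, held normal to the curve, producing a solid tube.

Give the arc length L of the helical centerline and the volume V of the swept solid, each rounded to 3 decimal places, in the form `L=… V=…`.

2πR = 2π·24 = 150.796447
per-turn = √(150.796447² + 20.5²) = √(22739.5685 + 420.25) = √23159.8185 = 152.183503
L = 5.5 × 152.183503 = 837.009266
V = π·1² × L = 3.141593 × 837.009266 = 2629.542160

L=837.009 V=2629.542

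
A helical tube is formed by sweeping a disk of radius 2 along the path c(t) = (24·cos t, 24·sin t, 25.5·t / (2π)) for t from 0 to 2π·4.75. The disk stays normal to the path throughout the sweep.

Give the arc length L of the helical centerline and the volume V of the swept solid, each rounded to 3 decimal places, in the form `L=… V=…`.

L=726.452 V=9128.867

2πR = 2π·24 = 150.796447
per-turn = √(150.796447² + 25.5²) = √(22739.5685 + 650.25) = √23389.8185 = 152.937303
L = 4.75 × 152.937303 = 726.452188
V = π·2² × L = 12.566371 × 726.452188 = 9128.867422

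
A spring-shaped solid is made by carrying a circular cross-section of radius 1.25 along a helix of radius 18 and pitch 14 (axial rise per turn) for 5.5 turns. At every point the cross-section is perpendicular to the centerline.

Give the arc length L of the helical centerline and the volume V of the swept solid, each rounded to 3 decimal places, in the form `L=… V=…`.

2πR = 2π·18 = 113.097336
per-turn = √(113.097336² + 14²) = √(12791.0073 + 196) = √12987.0073 = 113.960552
L = 5.5 × 113.960552 = 626.783033
V = π·1.25² × L = 4.908739 × 626.783033 = 3076.714020

L=626.783 V=3076.714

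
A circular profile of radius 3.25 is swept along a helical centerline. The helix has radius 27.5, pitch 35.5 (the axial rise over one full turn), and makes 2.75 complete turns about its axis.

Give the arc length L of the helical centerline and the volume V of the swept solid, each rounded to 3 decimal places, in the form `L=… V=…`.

L=485.091 V=16096.809

2πR = 2π·27.5 = 172.787596
per-turn = √(172.787596² + 35.5²) = √(29855.5533 + 1260.25) = √31115.8033 = 176.396721
L = 2.75 × 176.396721 = 485.090984
V = π·3.25² × L = 33.183072 × 485.090984 = 16096.809237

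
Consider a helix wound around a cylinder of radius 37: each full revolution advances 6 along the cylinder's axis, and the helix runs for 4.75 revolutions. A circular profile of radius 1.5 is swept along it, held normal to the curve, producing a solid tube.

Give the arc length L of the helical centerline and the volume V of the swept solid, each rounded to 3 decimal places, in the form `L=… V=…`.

2πR = 2π·37 = 232.477856
per-turn = √(232.477856² + 6²) = √(54045.9537 + 36) = √54081.9537 = 232.555270
L = 4.75 × 232.555270 = 1104.637533
V = π·1.5² × L = 7.068583 × 1104.637533 = 7808.222610

L=1104.638 V=7808.223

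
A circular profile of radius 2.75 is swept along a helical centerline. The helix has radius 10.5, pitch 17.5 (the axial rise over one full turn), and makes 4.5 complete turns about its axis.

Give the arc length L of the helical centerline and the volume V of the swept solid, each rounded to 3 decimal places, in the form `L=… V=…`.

L=307.148 V=7297.301

2πR = 2π·10.5 = 65.973446
per-turn = √(65.973446² + 17.5²) = √(4352.4955 + 306.25) = √4658.7455 = 68.255004
L = 4.5 × 68.255004 = 307.147517
V = π·2.75² × L = 23.758294 × 307.147517 = 7297.301146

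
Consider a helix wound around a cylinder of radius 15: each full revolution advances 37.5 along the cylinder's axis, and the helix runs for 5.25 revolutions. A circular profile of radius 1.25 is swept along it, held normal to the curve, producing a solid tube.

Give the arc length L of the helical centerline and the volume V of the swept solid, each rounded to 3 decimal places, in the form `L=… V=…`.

2πR = 2π·15 = 94.247780
per-turn = √(94.247780² + 37.5²) = √(8882.6440 + 1406.25) = √10288.8940 = 101.434185
L = 5.25 × 101.434185 = 532.529473
V = π·1.25² × L = 4.908739 × 532.529473 = 2614.047939

L=532.529 V=2614.048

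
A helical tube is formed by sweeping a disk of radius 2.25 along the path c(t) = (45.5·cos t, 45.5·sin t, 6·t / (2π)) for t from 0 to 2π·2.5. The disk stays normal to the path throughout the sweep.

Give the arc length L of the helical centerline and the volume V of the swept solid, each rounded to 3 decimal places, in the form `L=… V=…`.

2πR = 2π·45.5 = 285.884931
per-turn = √(285.884931² + 6²) = √(81730.1940 + 36) = √81766.1940 = 285.947887
L = 2.5 × 285.947887 = 714.869717
V = π·2.25² × L = 15.904313 × 714.869717 = 11369.511602

L=714.870 V=11369.512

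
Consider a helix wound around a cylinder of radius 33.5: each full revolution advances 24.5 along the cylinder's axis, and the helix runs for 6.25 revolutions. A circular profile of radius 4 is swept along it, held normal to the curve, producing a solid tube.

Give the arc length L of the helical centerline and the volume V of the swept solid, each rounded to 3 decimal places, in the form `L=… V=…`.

L=1324.424 V=66572.790

2πR = 2π·33.5 = 210.486708
per-turn = √(210.486708² + 24.5²) = √(44304.6542 + 600.25) = √44904.9042 = 211.907773
L = 6.25 × 211.907773 = 1324.423580
V = π·4² × L = 50.265482 × 1324.423580 = 66572.790214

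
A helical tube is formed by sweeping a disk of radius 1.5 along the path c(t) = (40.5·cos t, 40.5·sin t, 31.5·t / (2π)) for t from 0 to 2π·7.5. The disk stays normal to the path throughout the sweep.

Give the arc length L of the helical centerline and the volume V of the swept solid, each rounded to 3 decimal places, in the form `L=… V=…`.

2πR = 2π·40.5 = 254.469005
per-turn = √(254.469005² + 31.5²) = √(64754.4745 + 992.25) = √65746.7245 = 256.411241
L = 7.5 × 256.411241 = 1923.084307
V = π·1.5² × L = 7.068583 × 1923.084307 = 13593.481945

L=1923.084 V=13593.482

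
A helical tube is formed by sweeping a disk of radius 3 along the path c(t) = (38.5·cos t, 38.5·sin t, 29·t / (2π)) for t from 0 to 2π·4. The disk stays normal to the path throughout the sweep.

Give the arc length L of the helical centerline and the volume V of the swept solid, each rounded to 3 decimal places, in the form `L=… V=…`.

L=974.539 V=27554.439

2πR = 2π·38.5 = 241.902634
per-turn = √(241.902634² + 29²) = √(58516.8845 + 841) = √59357.8845 = 243.634736
L = 4 × 243.634736 = 974.538943
V = π·3² × L = 28.274334 × 974.538943 = 27554.439463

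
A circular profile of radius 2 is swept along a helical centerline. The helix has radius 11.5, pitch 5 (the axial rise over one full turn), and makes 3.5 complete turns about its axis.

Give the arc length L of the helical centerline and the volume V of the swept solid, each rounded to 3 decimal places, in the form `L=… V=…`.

2πR = 2π·11.5 = 72.256631
per-turn = √(72.256631² + 5²) = √(5221.0207 + 25) = √5246.0207 = 72.429419
L = 3.5 × 72.429419 = 253.502966
V = π·2² × L = 12.566371 × 253.502966 = 3185.612226

L=253.503 V=3185.612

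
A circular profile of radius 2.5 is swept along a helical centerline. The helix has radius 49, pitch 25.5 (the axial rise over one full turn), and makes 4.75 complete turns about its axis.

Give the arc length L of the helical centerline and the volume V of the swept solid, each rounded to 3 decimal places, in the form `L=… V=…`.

2πR = 2π·49 = 307.876080
per-turn = √(307.876080² + 25.5²) = √(94787.6807 + 650.25) = √95437.9307 = 308.930301
L = 4.75 × 308.930301 = 1467.418928
V = π·2.5² × L = 19.634954 × 1467.418928 = 28812.703278

L=1467.419 V=28812.703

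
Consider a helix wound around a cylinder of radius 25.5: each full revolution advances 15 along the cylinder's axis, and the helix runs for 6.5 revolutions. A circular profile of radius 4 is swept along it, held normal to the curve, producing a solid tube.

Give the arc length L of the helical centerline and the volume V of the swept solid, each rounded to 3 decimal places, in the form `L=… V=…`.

2πR = 2π·25.5 = 160.221225
per-turn = √(160.221225² + 15²) = √(25670.8410 + 225) = √25895.8410 = 160.921848
L = 6.5 × 160.921848 = 1045.992010
V = π·4² × L = 50.265482 × 1045.992010 = 52577.293012

L=1045.992 V=52577.293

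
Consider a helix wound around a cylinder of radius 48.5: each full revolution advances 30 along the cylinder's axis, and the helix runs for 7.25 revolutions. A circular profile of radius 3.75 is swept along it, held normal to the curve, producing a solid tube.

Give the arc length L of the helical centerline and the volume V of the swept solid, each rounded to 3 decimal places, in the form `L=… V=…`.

L=2220.005 V=98076.828

2πR = 2π·48.5 = 304.734487
per-turn = √(304.734487² + 30²) = √(92863.1078 + 900) = √93763.1078 = 306.207622
L = 7.25 × 306.207622 = 2220.005260
V = π·3.75² × L = 44.178647 × 2220.005260 = 98076.828032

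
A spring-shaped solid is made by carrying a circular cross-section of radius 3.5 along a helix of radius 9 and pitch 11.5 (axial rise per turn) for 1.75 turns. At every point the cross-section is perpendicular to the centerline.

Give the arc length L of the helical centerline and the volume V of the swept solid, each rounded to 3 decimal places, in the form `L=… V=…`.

2πR = 2π·9 = 56.548668
per-turn = √(56.548668² + 11.5²) = √(3197.7518 + 132.25) = √3330.0018 = 57.706168
L = 1.75 × 57.706168 = 100.985794
V = π·3.5² × L = 38.484510 × 100.985794 = 3886.388800

L=100.986 V=3886.389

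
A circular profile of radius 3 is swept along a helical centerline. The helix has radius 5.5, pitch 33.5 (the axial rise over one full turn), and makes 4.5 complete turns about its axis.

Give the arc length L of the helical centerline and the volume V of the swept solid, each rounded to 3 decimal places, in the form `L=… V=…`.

L=216.584 V=6123.764

2πR = 2π·5.5 = 34.557519
per-turn = √(34.557519² + 33.5²) = √(1194.2221 + 1122.25) = √2316.4721 = 48.129743
L = 4.5 × 48.129743 = 216.583842
V = π·3² × L = 28.274334 × 216.583842 = 6123.763867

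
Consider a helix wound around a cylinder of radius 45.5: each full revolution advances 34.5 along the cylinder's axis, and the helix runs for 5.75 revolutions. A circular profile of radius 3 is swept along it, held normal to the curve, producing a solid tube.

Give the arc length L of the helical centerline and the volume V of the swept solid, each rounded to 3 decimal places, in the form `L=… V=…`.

2πR = 2π·45.5 = 285.884931
per-turn = √(285.884931² + 34.5²) = √(81730.1940 + 1190.25) = √82920.4440 = 287.959101
L = 5.75 × 287.959101 = 1655.764833
V = π·3² × L = 28.274334 × 1655.764833 = 46815.647711

L=1655.765 V=46815.648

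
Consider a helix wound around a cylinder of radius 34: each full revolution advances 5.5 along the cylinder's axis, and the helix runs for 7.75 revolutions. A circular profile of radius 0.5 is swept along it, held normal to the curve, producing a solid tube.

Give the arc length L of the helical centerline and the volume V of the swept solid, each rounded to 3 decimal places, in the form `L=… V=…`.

L=1656.168 V=1300.751

2πR = 2π·34 = 213.628300
per-turn = √(213.628300² + 5.5²) = √(45637.0508 + 30.25) = √45667.3008 = 213.699089
L = 7.75 × 213.699089 = 1656.167942
V = π·0.5² × L = 0.785398 × 1656.167942 = 1300.751260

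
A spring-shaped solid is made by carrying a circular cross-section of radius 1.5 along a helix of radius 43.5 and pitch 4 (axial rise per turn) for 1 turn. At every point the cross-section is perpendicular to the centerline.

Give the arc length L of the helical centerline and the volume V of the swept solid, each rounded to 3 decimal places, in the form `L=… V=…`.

L=273.348 V=1932.182

2πR = 2π·43.5 = 273.318561
per-turn = √(273.318561² + 4²) = √(74703.0357 + 16) = √74719.0357 = 273.347829
L = 1 × 273.347829 = 273.347829
V = π·1.5² × L = 7.068583 × 273.347829 = 1932.181947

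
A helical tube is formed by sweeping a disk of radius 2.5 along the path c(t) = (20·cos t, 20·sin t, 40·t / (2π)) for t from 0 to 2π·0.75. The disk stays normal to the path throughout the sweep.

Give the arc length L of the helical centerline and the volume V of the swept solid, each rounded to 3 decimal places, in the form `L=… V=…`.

2πR = 2π·20 = 125.663706
per-turn = √(125.663706² + 40²) = √(15791.3670 + 1600) = √17391.3670 = 131.876332
L = 0.75 × 131.876332 = 98.907249
V = π·2.5² × L = 19.634954 × 98.907249 = 1942.039298

L=98.907 V=1942.039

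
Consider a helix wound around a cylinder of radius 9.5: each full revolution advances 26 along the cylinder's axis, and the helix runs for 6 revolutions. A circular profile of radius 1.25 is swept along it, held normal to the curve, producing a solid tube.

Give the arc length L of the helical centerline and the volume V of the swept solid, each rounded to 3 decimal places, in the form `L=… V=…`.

2πR = 2π·9.5 = 59.690260
per-turn = √(59.690260² + 26²) = √(3562.9272 + 676) = √4238.9272 = 65.107044
L = 6 × 65.107044 = 390.642264
V = π·1.25² × L = 4.908739 × 390.642264 = 1917.560732

L=390.642 V=1917.561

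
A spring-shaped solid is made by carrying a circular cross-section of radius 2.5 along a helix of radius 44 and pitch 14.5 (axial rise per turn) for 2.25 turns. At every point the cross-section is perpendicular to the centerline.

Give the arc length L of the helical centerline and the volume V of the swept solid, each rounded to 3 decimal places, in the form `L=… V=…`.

L=622.890 V=12230.423

2πR = 2π·44 = 276.460154
per-turn = √(276.460154² + 14.5²) = √(76430.2165 + 210.25) = √76640.4665 = 276.840146
L = 2.25 × 276.840146 = 622.890329
V = π·2.5² × L = 19.634954 × 622.890329 = 12230.423004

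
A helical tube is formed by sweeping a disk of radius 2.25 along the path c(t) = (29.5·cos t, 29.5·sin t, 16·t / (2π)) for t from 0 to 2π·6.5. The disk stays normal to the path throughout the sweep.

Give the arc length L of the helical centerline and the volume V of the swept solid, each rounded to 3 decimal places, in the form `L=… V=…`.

L=1209.281 V=19232.786

2πR = 2π·29.5 = 185.353967
per-turn = √(185.353967² + 16²) = √(34356.0929 + 256) = √34612.0929 = 186.043256
L = 6.5 × 186.043256 = 1209.281161
V = π·2.25² × L = 15.904313 × 1209.281161 = 19232.785855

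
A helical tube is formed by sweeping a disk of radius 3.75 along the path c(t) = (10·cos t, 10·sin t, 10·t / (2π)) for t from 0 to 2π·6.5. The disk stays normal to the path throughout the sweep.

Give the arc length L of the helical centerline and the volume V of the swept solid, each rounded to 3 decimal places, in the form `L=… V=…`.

2πR = 2π·10 = 62.831853
per-turn = √(62.831853² + 10²) = √(3947.8418 + 100) = √4047.8418 = 63.622651
L = 6.5 × 63.622651 = 413.547234
V = π·3.75² × L = 44.178647 × 413.547234 = 18269.957121

L=413.547 V=18269.957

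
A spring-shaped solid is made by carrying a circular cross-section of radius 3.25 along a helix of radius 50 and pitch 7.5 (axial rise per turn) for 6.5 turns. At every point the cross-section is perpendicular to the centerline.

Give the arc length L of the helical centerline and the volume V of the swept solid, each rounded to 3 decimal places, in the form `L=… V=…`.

L=2042.617 V=67780.310

2πR = 2π·50 = 314.159265
per-turn = √(314.159265² + 7.5²) = √(98696.0440 + 56.25) = √98752.2940 = 314.248777
L = 6.5 × 314.248777 = 2042.617052
V = π·3.25² × L = 33.183072 × 2042.617052 = 67780.309536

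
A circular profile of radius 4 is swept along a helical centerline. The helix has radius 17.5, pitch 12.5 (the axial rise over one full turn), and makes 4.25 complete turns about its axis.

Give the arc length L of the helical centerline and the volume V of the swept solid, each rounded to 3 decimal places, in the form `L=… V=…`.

L=470.322 V=23640.957

2πR = 2π·17.5 = 109.955743
per-turn = √(109.955743² + 12.5²) = √(12090.2654 + 156.25) = √12246.5154 = 110.663975
L = 4.25 × 110.663975 = 470.321894
V = π·4² × L = 50.265482 × 470.321894 = 23640.956927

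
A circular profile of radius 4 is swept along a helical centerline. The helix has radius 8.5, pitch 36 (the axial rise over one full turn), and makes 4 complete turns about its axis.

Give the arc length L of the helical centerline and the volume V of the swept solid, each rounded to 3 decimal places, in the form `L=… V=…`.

L=257.630 V=12949.880

2πR = 2π·8.5 = 53.407075
per-turn = √(53.407075² + 36²) = √(2852.3157 + 1296) = √4148.3157 = 64.407419
L = 4 × 64.407419 = 257.629678
V = π·4² × L = 50.265482 × 257.629678 = 12949.880037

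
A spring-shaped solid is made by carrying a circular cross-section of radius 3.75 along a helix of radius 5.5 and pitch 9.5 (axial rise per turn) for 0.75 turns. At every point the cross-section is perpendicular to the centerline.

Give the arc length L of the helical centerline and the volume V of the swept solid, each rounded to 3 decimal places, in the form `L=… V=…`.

L=26.880 V=1187.507

2πR = 2π·5.5 = 34.557519
per-turn = √(34.557519² + 9.5²) = √(1194.2221 + 90.25) = √1284.4721 = 35.839533
L = 0.75 × 35.839533 = 26.879650
V = π·3.75² × L = 44.178647 × 26.879650 = 1187.506553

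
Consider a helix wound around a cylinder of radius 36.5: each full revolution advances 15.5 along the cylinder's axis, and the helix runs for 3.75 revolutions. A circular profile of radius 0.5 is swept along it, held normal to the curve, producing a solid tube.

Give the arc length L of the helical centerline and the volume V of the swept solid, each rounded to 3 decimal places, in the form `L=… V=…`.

2πR = 2π·36.5 = 229.336264
per-turn = √(229.336264² + 15.5²) = √(52595.1219 + 240.25) = √52835.3719 = 229.859461
L = 3.75 × 229.859461 = 861.972979
V = π·0.5² × L = 0.785398 × 861.972979 = 676.991995

L=861.973 V=676.992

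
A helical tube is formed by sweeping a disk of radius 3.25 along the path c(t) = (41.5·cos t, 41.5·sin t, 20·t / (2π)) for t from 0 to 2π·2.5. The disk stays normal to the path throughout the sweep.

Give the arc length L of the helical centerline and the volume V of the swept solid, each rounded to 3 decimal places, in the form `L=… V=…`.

2πR = 2π·41.5 = 260.752190
per-turn = √(260.752190² + 20²) = √(67991.7047 + 400) = √68391.7047 = 261.518077
L = 2.5 × 261.518077 = 653.795193
V = π·3.25² × L = 33.183072 × 653.795193 = 21694.933229

L=653.795 V=21694.933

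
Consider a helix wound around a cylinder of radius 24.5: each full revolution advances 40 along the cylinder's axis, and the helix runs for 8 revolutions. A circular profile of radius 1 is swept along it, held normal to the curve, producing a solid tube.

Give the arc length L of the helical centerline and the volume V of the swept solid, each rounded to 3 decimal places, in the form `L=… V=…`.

L=1272.400 V=3997.364

2πR = 2π·24.5 = 153.938040
per-turn = √(153.938040² + 40²) = √(23696.9202 + 1600) = √25296.9202 = 159.050056
L = 8 × 159.050056 = 1272.400444
V = π·1² × L = 3.141593 × 1272.400444 = 3997.363888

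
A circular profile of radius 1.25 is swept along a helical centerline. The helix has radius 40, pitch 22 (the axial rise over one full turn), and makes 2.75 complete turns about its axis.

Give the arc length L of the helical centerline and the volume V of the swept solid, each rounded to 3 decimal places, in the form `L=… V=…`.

L=693.793 V=3405.650

2πR = 2π·40 = 251.327412
per-turn = √(251.327412² + 22²) = √(63165.4682 + 484) = √63649.4682 = 252.288462
L = 2.75 × 252.288462 = 693.793271
V = π·1.25² × L = 4.908739 × 693.793271 = 3405.649756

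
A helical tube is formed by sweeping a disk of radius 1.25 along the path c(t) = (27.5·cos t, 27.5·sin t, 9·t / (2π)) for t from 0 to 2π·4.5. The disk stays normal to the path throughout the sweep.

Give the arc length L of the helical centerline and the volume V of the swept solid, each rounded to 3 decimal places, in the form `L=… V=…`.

2πR = 2π·27.5 = 172.787596
per-turn = √(172.787596² + 9²) = √(29855.5533 + 81) = √29936.5533 = 173.021829
L = 4.5 × 173.021829 = 778.598231
V = π·1.25² × L = 4.908739 × 778.598231 = 3821.935127

L=778.598 V=3821.935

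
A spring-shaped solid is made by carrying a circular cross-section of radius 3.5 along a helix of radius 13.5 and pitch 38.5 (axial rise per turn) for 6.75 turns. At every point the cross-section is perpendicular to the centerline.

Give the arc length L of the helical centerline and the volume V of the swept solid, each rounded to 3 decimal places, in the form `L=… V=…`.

L=628.772 V=24197.992

2πR = 2π·13.5 = 84.823002
per-turn = √(84.823002² + 38.5²) = √(7194.9416 + 1482.25) = √8677.1916 = 93.151444
L = 6.75 × 93.151444 = 628.772250
V = π·3.5² × L = 38.484510 × 628.772250 = 24197.991956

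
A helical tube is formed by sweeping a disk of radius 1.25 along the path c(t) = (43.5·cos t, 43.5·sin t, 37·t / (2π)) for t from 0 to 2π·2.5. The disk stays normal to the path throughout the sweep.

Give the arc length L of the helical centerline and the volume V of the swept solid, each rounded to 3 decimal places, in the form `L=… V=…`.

L=689.529 V=3384.717

2πR = 2π·43.5 = 273.318561
per-turn = √(273.318561² + 37²) = √(74703.0357 + 1369) = √76072.0357 = 275.811595
L = 2.5 × 275.811595 = 689.528986
V = π·1.25² × L = 4.908739 × 689.528986 = 3384.717497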